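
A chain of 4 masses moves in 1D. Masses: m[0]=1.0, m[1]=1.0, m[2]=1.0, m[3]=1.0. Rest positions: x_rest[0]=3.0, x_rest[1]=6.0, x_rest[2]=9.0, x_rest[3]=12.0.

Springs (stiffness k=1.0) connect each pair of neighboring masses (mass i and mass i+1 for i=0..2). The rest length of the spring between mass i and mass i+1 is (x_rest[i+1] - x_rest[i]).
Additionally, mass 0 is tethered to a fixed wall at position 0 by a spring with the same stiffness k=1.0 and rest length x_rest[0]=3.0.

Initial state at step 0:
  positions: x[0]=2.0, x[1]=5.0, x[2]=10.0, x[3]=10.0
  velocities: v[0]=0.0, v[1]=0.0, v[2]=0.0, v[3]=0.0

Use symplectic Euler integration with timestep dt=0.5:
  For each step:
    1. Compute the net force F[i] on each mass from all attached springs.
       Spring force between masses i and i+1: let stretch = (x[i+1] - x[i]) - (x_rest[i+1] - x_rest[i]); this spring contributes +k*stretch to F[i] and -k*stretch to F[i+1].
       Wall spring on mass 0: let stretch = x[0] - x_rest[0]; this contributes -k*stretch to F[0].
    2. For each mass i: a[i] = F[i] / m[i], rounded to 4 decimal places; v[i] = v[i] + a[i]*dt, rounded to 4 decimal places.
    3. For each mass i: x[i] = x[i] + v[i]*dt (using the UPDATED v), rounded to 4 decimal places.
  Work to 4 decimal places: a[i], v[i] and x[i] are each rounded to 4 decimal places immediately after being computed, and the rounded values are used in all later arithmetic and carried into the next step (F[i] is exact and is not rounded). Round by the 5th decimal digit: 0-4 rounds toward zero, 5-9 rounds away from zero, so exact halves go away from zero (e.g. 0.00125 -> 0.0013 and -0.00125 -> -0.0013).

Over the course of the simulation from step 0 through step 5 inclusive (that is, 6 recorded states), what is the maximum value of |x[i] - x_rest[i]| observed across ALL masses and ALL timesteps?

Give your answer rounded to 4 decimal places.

Answer: 2.5312

Derivation:
Step 0: x=[2.0000 5.0000 10.0000 10.0000] v=[0.0000 0.0000 0.0000 0.0000]
Step 1: x=[2.2500 5.5000 8.7500 10.7500] v=[0.5000 1.0000 -2.5000 1.5000]
Step 2: x=[2.7500 6.0000 7.1875 11.7500] v=[1.0000 1.0000 -3.1250 2.0000]
Step 3: x=[3.3750 5.9844 6.4688 12.3594] v=[1.2500 -0.0313 -1.4375 1.2188]
Step 4: x=[3.8086 5.4375 7.1016 12.2462] v=[0.8672 -1.0938 1.2656 -0.2265]
Step 5: x=[3.6973 4.8994 8.6046 11.5968] v=[-0.2227 -1.0762 3.0059 -1.2988]
Max displacement = 2.5312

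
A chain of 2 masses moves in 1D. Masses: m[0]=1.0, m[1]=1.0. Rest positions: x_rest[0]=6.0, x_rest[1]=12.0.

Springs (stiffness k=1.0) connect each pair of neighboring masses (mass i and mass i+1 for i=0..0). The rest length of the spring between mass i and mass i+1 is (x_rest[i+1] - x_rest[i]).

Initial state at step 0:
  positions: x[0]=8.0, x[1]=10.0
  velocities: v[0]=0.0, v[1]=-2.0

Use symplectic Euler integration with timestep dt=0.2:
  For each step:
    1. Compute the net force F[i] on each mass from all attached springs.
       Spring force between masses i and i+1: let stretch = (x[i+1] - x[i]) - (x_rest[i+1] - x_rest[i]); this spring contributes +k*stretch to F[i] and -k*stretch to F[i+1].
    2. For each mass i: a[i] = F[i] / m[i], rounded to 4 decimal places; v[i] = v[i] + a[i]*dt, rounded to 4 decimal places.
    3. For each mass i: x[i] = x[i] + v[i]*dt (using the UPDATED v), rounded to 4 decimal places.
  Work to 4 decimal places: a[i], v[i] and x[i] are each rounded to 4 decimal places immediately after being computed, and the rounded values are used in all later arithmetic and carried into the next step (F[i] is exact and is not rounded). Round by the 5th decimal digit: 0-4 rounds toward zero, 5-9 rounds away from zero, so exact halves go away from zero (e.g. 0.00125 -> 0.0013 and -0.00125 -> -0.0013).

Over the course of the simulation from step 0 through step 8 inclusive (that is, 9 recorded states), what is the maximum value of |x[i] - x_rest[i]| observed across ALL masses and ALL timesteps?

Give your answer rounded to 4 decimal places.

Step 0: x=[8.0000 10.0000] v=[0.0000 -2.0000]
Step 1: x=[7.8400 9.7600] v=[-0.8000 -1.2000]
Step 2: x=[7.5168 9.6832] v=[-1.6160 -0.3840]
Step 3: x=[7.0403 9.7597] v=[-2.3827 0.3827]
Step 4: x=[6.4325 9.9675] v=[-3.0388 1.0388]
Step 5: x=[5.7261 10.2739] v=[-3.5318 1.5318]
Step 6: x=[4.9617 10.6383] v=[-3.8222 1.8222]
Step 7: x=[4.1843 11.0157] v=[-3.8869 1.8869]
Step 8: x=[3.4402 11.3598] v=[-3.7206 1.7206]
Max displacement = 2.5598

Answer: 2.5598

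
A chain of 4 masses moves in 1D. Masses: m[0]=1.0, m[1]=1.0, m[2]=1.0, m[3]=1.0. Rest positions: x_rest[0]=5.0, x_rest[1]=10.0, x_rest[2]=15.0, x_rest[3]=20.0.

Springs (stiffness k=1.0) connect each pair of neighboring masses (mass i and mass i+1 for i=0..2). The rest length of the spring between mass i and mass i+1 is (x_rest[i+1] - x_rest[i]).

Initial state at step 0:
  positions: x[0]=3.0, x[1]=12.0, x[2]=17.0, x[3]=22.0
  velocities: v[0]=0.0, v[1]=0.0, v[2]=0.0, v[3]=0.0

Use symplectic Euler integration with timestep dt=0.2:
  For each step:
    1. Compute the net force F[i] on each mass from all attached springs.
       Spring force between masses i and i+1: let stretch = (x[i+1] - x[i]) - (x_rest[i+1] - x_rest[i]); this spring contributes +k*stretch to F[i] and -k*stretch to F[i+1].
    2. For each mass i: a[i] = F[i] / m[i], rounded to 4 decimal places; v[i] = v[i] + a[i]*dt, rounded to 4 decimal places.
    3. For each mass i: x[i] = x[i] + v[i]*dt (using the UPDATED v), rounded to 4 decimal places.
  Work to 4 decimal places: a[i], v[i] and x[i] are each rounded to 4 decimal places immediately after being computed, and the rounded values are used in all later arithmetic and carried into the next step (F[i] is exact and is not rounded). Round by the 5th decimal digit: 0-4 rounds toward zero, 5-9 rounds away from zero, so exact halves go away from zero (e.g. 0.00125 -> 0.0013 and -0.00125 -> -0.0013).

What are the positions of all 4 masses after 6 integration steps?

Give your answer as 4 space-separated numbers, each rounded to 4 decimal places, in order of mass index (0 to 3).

Step 0: x=[3.0000 12.0000 17.0000 22.0000] v=[0.0000 0.0000 0.0000 0.0000]
Step 1: x=[3.1600 11.8400 17.0000 22.0000] v=[0.8000 -0.8000 0.0000 0.0000]
Step 2: x=[3.4672 11.5392 16.9936 22.0000] v=[1.5360 -1.5040 -0.0320 0.0000]
Step 3: x=[3.8973 11.1337 16.9693 21.9997] v=[2.1504 -2.0275 -0.1216 -0.0013]
Step 4: x=[4.4168 10.6722 16.9128 21.9982] v=[2.5977 -2.3077 -0.2826 -0.0074]
Step 5: x=[4.9866 10.2101 16.8101 21.9933] v=[2.8488 -2.3107 -0.5136 -0.0245]
Step 6: x=[5.5653 9.8030 16.6507 21.9811] v=[2.8935 -2.0354 -0.7970 -0.0611]

Answer: 5.5653 9.8030 16.6507 21.9811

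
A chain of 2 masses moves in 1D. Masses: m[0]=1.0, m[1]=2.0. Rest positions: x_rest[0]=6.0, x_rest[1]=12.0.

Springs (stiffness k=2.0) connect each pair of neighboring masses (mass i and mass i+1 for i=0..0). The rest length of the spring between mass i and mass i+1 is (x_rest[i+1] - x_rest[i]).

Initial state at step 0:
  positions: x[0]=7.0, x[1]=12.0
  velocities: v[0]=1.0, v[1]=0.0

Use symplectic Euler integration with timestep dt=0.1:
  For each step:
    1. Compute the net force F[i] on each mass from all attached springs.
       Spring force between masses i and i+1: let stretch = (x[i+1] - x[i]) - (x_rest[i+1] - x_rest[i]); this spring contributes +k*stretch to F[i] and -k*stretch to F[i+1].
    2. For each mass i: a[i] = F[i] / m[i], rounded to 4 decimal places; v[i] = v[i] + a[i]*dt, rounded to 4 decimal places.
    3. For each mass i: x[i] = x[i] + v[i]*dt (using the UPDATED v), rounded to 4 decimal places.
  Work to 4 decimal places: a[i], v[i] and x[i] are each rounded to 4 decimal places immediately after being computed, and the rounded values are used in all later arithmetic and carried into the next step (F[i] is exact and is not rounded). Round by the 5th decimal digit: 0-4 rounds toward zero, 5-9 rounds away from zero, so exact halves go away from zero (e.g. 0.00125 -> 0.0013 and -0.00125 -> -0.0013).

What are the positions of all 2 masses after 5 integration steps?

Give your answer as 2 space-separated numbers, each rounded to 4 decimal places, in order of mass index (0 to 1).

Answer: 7.1817 12.1592

Derivation:
Step 0: x=[7.0000 12.0000] v=[1.0000 0.0000]
Step 1: x=[7.0800 12.0100] v=[0.8000 0.1000]
Step 2: x=[7.1386 12.0307] v=[0.5860 0.2070]
Step 3: x=[7.1750 12.0625] v=[0.3644 0.3178]
Step 4: x=[7.1892 12.1054] v=[0.1419 0.4291]
Step 5: x=[7.1817 12.1592] v=[-0.0749 0.5375]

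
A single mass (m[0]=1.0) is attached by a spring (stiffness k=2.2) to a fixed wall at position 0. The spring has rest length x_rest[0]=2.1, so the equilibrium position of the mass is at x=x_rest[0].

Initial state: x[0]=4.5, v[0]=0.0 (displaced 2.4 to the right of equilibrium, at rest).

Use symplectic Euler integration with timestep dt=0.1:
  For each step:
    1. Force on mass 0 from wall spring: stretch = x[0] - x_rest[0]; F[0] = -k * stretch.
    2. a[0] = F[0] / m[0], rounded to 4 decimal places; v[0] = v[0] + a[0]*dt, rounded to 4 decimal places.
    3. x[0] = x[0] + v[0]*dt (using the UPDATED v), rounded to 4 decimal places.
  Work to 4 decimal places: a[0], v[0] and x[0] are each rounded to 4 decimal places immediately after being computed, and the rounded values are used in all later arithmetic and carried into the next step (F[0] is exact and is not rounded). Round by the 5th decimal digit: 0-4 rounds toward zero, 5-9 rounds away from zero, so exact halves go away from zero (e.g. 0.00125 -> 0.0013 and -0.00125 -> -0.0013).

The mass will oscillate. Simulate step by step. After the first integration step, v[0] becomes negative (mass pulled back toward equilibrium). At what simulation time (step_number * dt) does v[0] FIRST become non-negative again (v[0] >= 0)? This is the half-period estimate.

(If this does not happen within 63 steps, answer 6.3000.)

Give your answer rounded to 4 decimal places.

Step 0: x=[4.5000] v=[0.0000]
Step 1: x=[4.4472] v=[-0.5280]
Step 2: x=[4.3428] v=[-1.0444]
Step 3: x=[4.1890] v=[-1.5378]
Step 4: x=[3.9893] v=[-1.9974]
Step 5: x=[3.7480] v=[-2.4131]
Step 6: x=[3.4704] v=[-2.7757]
Step 7: x=[3.1627] v=[-3.0772]
Step 8: x=[2.8316] v=[-3.3110]
Step 9: x=[2.4844] v=[-3.4720]
Step 10: x=[2.1287] v=[-3.5566]
Step 11: x=[1.7724] v=[-3.5629]
Step 12: x=[1.4233] v=[-3.4908]
Step 13: x=[1.0891] v=[-3.3419]
Step 14: x=[0.7772] v=[-3.1195]
Step 15: x=[0.4944] v=[-2.8285]
Step 16: x=[0.2469] v=[-2.4753]
Step 17: x=[0.0401] v=[-2.0676]
Step 18: x=[-0.1213] v=[-1.6144]
Step 19: x=[-0.2339] v=[-1.1257]
Step 20: x=[-0.2951] v=[-0.6122]
Step 21: x=[-0.3036] v=[-0.0853]
Step 22: x=[-0.2593] v=[0.4435]
First v>=0 after going negative at step 22, time=2.2000

Answer: 2.2000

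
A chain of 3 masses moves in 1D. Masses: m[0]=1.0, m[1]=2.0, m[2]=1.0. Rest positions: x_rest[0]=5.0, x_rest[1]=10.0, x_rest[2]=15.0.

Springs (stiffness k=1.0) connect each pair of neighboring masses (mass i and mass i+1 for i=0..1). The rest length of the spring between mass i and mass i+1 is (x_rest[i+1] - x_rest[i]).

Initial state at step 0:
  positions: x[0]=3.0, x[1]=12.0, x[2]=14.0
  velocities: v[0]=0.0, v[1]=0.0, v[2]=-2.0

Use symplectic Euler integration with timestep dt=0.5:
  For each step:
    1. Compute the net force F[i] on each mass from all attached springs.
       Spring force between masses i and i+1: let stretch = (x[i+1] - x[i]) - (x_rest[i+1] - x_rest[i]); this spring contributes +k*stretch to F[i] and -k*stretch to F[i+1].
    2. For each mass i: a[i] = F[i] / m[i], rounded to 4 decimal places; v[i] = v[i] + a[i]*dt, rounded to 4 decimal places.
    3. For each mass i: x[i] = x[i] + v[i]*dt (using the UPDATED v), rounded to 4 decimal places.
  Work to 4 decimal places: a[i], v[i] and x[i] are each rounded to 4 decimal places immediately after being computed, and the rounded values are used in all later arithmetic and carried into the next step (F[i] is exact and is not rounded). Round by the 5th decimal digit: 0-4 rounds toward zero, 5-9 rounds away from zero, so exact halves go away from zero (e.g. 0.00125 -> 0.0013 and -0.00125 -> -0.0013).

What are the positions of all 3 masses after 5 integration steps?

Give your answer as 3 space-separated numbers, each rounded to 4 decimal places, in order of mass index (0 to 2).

Step 0: x=[3.0000 12.0000 14.0000] v=[0.0000 0.0000 -2.0000]
Step 1: x=[4.0000 11.1250 13.7500] v=[2.0000 -1.7500 -0.5000]
Step 2: x=[5.5313 9.6875 14.0938] v=[3.0625 -2.8750 0.6875]
Step 3: x=[6.8516 8.2813 14.5860] v=[2.6406 -2.8125 0.9844]
Step 4: x=[7.2794 7.4844 14.7521] v=[0.8555 -1.5938 0.3321]
Step 5: x=[6.5084 7.5704 14.3512] v=[-1.5420 0.1719 -0.8018]

Answer: 6.5084 7.5704 14.3512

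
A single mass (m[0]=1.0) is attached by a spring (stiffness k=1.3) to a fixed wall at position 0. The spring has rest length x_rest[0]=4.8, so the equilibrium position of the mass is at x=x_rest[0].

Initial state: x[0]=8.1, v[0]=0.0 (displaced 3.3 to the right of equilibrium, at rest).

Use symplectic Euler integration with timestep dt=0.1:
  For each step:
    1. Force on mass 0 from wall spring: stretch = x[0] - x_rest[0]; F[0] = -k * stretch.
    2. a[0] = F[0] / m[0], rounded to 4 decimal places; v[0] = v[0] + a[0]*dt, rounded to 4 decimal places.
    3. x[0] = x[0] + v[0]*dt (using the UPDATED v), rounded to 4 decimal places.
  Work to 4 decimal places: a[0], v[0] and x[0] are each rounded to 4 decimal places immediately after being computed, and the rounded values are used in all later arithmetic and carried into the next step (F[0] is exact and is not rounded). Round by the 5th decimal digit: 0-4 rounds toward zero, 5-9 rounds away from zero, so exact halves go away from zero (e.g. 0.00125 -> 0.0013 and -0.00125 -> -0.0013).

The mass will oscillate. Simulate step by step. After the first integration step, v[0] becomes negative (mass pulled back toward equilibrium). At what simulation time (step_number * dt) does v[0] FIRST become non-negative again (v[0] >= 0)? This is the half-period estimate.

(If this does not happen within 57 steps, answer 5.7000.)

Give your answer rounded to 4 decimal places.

Step 0: x=[8.1000] v=[0.0000]
Step 1: x=[8.0571] v=[-0.4290]
Step 2: x=[7.9719] v=[-0.8524]
Step 3: x=[7.8454] v=[-1.2648]
Step 4: x=[7.6793] v=[-1.6607]
Step 5: x=[7.4758] v=[-2.0350]
Step 6: x=[7.2375] v=[-2.3829]
Step 7: x=[6.9675] v=[-2.6998]
Step 8: x=[6.6693] v=[-2.9816]
Step 9: x=[6.3468] v=[-3.2246]
Step 10: x=[6.0042] v=[-3.4257]
Step 11: x=[5.6460] v=[-3.5823]
Step 12: x=[5.2768] v=[-3.6923]
Step 13: x=[4.9014] v=[-3.7543]
Step 14: x=[4.5247] v=[-3.7675]
Step 15: x=[4.1515] v=[-3.7317]
Step 16: x=[3.7868] v=[-3.6474]
Step 17: x=[3.4352] v=[-3.5157]
Step 18: x=[3.1014] v=[-3.3383]
Step 19: x=[2.7897] v=[-3.1175]
Step 20: x=[2.5041] v=[-2.8562]
Step 21: x=[2.2483] v=[-2.5577]
Step 22: x=[2.0257] v=[-2.2260]
Step 23: x=[1.8392] v=[-1.8653]
Step 24: x=[1.6912] v=[-1.4804]
Step 25: x=[1.5836] v=[-1.0763]
Step 26: x=[1.5178] v=[-0.6582]
Step 27: x=[1.4947] v=[-0.2315]
Step 28: x=[1.5145] v=[0.1982]
First v>=0 after going negative at step 28, time=2.8000

Answer: 2.8000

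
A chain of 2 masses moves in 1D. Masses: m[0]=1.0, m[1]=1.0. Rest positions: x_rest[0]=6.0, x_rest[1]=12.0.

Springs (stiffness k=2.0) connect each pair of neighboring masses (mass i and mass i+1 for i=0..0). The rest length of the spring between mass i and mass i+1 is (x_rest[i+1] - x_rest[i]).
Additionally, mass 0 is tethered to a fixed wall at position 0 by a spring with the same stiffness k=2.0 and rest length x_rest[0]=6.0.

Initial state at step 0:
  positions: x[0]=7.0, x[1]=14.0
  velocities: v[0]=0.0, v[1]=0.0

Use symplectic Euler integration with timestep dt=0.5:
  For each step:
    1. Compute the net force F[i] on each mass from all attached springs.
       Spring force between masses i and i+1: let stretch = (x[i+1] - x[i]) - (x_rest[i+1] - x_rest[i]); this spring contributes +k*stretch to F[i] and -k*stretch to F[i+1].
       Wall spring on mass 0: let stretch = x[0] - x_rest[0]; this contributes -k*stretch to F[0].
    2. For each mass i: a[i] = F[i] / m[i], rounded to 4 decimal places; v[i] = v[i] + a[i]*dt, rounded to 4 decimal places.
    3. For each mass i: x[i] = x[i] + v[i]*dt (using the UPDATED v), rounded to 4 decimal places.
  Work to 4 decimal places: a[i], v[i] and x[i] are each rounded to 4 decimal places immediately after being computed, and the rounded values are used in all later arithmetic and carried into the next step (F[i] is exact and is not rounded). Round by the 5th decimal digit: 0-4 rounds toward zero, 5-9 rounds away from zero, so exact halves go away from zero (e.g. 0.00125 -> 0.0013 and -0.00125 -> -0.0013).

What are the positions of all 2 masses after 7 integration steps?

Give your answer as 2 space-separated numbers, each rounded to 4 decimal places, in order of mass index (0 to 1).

Answer: 5.0157 9.9610

Derivation:
Step 0: x=[7.0000 14.0000] v=[0.0000 0.0000]
Step 1: x=[7.0000 13.5000] v=[0.0000 -1.0000]
Step 2: x=[6.7500 12.7500] v=[-0.5000 -1.5000]
Step 3: x=[6.1250 12.0000] v=[-1.2500 -1.5000]
Step 4: x=[5.3750 11.3125] v=[-1.5000 -1.3750]
Step 5: x=[4.9063 10.6563] v=[-0.9375 -1.3125]
Step 6: x=[4.8594 10.1251] v=[-0.0938 -1.0625]
Step 7: x=[5.0157 9.9610] v=[0.3125 -0.3282]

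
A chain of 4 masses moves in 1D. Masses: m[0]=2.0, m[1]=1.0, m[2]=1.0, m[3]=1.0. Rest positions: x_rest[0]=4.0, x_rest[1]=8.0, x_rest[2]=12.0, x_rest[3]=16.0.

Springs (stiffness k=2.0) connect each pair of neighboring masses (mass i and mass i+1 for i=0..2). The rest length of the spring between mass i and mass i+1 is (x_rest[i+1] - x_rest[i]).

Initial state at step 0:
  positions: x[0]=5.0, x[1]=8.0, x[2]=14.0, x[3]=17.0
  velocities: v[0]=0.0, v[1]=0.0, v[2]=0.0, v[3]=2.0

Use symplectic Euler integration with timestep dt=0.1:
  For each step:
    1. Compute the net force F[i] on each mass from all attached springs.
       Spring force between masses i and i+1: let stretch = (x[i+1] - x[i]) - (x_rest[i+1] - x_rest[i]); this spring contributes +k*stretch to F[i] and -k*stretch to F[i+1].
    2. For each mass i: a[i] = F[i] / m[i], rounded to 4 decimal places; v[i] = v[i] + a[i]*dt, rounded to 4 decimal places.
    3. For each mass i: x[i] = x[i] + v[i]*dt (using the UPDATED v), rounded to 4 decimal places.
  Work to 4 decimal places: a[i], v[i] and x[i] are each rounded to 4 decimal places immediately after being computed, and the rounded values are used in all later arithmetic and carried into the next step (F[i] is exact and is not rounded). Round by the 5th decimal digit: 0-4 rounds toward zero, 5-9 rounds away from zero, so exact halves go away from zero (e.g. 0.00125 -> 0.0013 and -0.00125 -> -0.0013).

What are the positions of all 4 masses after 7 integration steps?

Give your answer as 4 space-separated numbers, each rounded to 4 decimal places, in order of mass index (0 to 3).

Step 0: x=[5.0000 8.0000 14.0000 17.0000] v=[0.0000 0.0000 0.0000 2.0000]
Step 1: x=[4.9900 8.0600 13.9400 17.2200] v=[-0.1000 0.6000 -0.6000 2.2000]
Step 2: x=[4.9707 8.1762 13.8280 17.4544] v=[-0.1930 1.1620 -1.1200 2.3440]
Step 3: x=[4.9435 8.3413 13.6755 17.6963] v=[-0.2725 1.6513 -1.5251 2.4187]
Step 4: x=[4.9102 8.5452 13.4967 17.9378] v=[-0.3327 2.0386 -1.7878 2.4145]
Step 5: x=[4.8733 8.7754 13.3077 18.1704] v=[-0.3692 2.3019 -1.8899 2.3263]
Step 6: x=[4.8354 9.0182 13.1253 18.3858] v=[-0.3790 2.4279 -1.8238 2.1538]
Step 7: x=[4.7993 9.2595 12.9660 18.5760] v=[-0.3607 2.4128 -1.5931 1.9017]

Answer: 4.7993 9.2595 12.9660 18.5760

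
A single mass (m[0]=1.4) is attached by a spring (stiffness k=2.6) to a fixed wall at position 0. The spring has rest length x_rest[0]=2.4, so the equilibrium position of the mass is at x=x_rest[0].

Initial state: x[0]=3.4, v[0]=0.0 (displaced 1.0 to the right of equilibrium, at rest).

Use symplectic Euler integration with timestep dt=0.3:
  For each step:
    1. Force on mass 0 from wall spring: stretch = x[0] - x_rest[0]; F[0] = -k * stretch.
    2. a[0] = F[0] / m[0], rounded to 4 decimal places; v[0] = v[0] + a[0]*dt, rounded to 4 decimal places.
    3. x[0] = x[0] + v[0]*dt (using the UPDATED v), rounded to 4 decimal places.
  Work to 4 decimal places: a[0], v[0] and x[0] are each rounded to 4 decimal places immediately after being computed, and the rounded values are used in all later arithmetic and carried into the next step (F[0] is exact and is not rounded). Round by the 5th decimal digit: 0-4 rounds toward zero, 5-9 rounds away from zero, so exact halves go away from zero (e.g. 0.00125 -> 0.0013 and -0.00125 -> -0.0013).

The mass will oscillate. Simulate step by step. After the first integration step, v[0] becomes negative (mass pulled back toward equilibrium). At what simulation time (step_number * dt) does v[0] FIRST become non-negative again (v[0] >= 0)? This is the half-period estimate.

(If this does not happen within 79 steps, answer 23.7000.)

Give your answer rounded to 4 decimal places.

Answer: 2.4000

Derivation:
Step 0: x=[3.4000] v=[0.0000]
Step 1: x=[3.2329] v=[-0.5571]
Step 2: x=[2.9266] v=[-1.0211]
Step 3: x=[2.5323] v=[-1.3145]
Step 4: x=[2.1158] v=[-1.3882]
Step 5: x=[1.7468] v=[-1.2299]
Step 6: x=[1.4870] v=[-0.8660]
Step 7: x=[1.3798] v=[-0.3573]
Step 8: x=[1.4431] v=[0.2111]
First v>=0 after going negative at step 8, time=2.4000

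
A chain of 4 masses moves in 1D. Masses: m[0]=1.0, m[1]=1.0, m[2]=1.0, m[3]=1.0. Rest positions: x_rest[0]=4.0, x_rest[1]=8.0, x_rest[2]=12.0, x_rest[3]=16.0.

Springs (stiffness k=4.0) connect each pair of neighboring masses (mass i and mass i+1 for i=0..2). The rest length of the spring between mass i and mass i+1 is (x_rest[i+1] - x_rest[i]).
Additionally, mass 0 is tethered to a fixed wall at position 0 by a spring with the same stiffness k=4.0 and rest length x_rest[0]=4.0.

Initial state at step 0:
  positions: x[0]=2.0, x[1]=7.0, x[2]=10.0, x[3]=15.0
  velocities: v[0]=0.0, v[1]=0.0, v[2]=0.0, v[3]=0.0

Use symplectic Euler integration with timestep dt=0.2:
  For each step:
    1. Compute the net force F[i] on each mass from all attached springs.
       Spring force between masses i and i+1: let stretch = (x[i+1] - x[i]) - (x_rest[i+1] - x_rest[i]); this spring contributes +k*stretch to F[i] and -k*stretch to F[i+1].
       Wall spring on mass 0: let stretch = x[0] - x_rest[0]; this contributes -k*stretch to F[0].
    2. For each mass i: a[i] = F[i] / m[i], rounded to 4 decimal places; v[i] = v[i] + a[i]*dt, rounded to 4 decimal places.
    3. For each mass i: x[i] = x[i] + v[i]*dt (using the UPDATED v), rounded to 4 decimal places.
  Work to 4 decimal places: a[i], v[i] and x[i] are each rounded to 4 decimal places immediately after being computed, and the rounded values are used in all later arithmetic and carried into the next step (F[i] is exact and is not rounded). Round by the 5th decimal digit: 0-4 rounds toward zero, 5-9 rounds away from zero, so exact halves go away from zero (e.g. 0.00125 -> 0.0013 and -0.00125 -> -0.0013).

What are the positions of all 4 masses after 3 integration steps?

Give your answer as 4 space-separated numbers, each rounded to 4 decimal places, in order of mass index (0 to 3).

Answer: 3.9584 6.0968 11.1305 14.3830

Derivation:
Step 0: x=[2.0000 7.0000 10.0000 15.0000] v=[0.0000 0.0000 0.0000 0.0000]
Step 1: x=[2.4800 6.6800 10.3200 14.8400] v=[2.4000 -1.6000 1.6000 -0.8000]
Step 2: x=[3.2352 6.2704 10.7808 14.5968] v=[3.7760 -2.0480 2.3040 -1.2160]
Step 3: x=[3.9584 6.0968 11.1305 14.3830] v=[3.6160 -0.8678 1.7485 -1.0688]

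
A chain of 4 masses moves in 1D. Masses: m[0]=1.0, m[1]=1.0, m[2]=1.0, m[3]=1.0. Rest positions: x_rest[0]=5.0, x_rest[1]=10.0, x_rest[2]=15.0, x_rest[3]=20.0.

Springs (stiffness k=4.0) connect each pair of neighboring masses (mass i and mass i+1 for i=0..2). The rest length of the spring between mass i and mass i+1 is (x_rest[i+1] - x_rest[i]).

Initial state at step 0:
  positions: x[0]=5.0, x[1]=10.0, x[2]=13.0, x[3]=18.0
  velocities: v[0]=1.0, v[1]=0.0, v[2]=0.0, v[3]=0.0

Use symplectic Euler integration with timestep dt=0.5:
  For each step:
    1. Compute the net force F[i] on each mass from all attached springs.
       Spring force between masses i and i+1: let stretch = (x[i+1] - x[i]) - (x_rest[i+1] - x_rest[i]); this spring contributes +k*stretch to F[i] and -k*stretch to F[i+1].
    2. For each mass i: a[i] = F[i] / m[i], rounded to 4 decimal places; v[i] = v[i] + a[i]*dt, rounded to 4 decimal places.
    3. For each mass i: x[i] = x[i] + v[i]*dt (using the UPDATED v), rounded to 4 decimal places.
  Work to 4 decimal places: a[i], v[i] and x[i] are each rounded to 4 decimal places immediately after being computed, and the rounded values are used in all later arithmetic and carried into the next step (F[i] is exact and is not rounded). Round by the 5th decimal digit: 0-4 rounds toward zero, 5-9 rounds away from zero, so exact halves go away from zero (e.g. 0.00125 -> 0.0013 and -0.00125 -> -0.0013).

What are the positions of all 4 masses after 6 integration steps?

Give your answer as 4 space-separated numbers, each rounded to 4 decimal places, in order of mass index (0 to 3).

Answer: 5.5000 8.5000 16.0000 19.0000

Derivation:
Step 0: x=[5.0000 10.0000 13.0000 18.0000] v=[1.0000 0.0000 0.0000 0.0000]
Step 1: x=[5.5000 8.0000 15.0000 18.0000] v=[1.0000 -4.0000 4.0000 0.0000]
Step 2: x=[3.5000 10.5000 13.0000 20.0000] v=[-4.0000 5.0000 -4.0000 4.0000]
Step 3: x=[3.5000 8.5000 15.5000 20.0000] v=[0.0000 -4.0000 5.0000 0.0000]
Step 4: x=[3.5000 8.5000 15.5000 20.5000] v=[0.0000 0.0000 0.0000 1.0000]
Step 5: x=[3.5000 10.5000 13.5000 21.0000] v=[0.0000 4.0000 -4.0000 1.0000]
Step 6: x=[5.5000 8.5000 16.0000 19.0000] v=[4.0000 -4.0000 5.0000 -4.0000]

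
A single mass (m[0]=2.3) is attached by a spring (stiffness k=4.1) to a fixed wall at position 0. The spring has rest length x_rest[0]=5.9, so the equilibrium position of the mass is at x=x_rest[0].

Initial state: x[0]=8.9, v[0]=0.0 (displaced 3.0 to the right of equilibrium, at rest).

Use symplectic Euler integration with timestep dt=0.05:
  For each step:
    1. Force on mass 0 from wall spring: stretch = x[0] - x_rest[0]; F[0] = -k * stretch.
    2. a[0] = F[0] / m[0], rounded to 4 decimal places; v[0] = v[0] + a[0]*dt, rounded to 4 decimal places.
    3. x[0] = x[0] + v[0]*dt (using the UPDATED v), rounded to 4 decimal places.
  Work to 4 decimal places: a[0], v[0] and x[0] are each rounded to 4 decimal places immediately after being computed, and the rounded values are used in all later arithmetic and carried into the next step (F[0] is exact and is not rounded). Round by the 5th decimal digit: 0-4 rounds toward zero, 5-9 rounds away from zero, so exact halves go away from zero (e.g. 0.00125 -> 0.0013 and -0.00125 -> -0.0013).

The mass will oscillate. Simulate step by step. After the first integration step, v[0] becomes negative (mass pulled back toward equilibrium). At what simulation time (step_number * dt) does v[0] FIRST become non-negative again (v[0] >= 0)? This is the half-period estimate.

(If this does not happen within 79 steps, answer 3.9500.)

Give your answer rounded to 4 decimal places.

Answer: 2.4000

Derivation:
Step 0: x=[8.9000] v=[0.0000]
Step 1: x=[8.8866] v=[-0.2674]
Step 2: x=[8.8599] v=[-0.5336]
Step 3: x=[8.8200] v=[-0.7974]
Step 4: x=[8.7671] v=[-1.0577]
Step 5: x=[8.7014] v=[-1.3132]
Step 6: x=[8.6233] v=[-1.5629]
Step 7: x=[8.5330] v=[-1.8056]
Step 8: x=[8.4310] v=[-2.0403]
Step 9: x=[8.3177] v=[-2.2659]
Step 10: x=[8.1936] v=[-2.4814]
Step 11: x=[8.0593] v=[-2.6858]
Step 12: x=[7.9154] v=[-2.8783]
Step 13: x=[7.7625] v=[-3.0579]
Step 14: x=[7.6013] v=[-3.2239]
Step 15: x=[7.4325] v=[-3.3755]
Step 16: x=[7.2569] v=[-3.5121]
Step 17: x=[7.0753] v=[-3.6330]
Step 18: x=[6.8884] v=[-3.7378]
Step 19: x=[6.6971] v=[-3.8259]
Step 20: x=[6.5023] v=[-3.8969]
Step 21: x=[6.3048] v=[-3.9506]
Step 22: x=[6.1055] v=[-3.9867]
Step 23: x=[5.9053] v=[-4.0050]
Step 24: x=[5.7050] v=[-4.0055]
Step 25: x=[5.5056] v=[-3.9881]
Step 26: x=[5.3080] v=[-3.9529]
Step 27: x=[5.1130] v=[-3.9001]
Step 28: x=[4.9215] v=[-3.8300]
Step 29: x=[4.7344] v=[-3.7428]
Step 30: x=[4.5525] v=[-3.6389]
Step 31: x=[4.3766] v=[-3.5188]
Step 32: x=[4.2075] v=[-3.3830]
Step 33: x=[4.0459] v=[-3.2321]
Step 34: x=[3.8926] v=[-3.0668]
Step 35: x=[3.7482] v=[-2.8879]
Step 36: x=[3.6134] v=[-2.6961]
Step 37: x=[3.4888] v=[-2.4923]
Step 38: x=[3.3749] v=[-2.2774]
Step 39: x=[3.2723] v=[-2.0523]
Step 40: x=[3.1814] v=[-1.8181]
Step 41: x=[3.1026] v=[-1.5758]
Step 42: x=[3.0363] v=[-1.3265]
Step 43: x=[2.9827] v=[-1.0713]
Step 44: x=[2.9421] v=[-0.8113]
Step 45: x=[2.9147] v=[-0.5477]
Step 46: x=[2.9006] v=[-0.2816]
Step 47: x=[2.8999] v=[-0.0143]
Step 48: x=[2.9126] v=[0.2531]
First v>=0 after going negative at step 48, time=2.4000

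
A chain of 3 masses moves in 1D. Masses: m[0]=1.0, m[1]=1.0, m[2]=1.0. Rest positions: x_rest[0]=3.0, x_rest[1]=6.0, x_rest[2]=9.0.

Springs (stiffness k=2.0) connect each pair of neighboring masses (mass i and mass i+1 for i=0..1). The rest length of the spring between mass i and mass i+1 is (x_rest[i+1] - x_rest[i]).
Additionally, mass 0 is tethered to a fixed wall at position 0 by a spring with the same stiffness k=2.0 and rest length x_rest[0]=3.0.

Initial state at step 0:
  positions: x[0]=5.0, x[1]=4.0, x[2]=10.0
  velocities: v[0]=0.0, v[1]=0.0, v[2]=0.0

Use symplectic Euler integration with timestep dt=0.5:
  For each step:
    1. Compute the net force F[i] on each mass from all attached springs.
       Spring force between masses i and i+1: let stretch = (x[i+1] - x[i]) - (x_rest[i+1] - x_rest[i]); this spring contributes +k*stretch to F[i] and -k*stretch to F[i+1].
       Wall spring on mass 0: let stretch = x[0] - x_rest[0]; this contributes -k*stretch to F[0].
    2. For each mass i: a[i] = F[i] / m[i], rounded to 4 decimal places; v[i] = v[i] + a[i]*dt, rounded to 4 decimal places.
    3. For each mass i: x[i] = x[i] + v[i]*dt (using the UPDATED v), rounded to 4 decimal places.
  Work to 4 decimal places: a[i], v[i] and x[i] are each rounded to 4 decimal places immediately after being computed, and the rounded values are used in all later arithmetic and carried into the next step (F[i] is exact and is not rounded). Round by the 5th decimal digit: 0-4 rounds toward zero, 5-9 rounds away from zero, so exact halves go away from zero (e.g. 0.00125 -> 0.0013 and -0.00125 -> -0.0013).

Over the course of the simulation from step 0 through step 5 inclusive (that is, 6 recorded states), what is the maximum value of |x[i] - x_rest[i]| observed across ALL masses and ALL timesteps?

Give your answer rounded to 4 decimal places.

Answer: 2.8750

Derivation:
Step 0: x=[5.0000 4.0000 10.0000] v=[0.0000 0.0000 0.0000]
Step 1: x=[2.0000 7.5000 8.5000] v=[-6.0000 7.0000 -3.0000]
Step 2: x=[0.7500 8.7500 8.0000] v=[-2.5000 2.5000 -1.0000]
Step 3: x=[3.1250 5.6250 9.3750] v=[4.7500 -6.2500 2.7500]
Step 4: x=[5.1875 3.1250 10.3750] v=[4.1250 -5.0000 2.0000]
Step 5: x=[3.6250 5.2813 9.2500] v=[-3.1250 4.3125 -2.2500]
Max displacement = 2.8750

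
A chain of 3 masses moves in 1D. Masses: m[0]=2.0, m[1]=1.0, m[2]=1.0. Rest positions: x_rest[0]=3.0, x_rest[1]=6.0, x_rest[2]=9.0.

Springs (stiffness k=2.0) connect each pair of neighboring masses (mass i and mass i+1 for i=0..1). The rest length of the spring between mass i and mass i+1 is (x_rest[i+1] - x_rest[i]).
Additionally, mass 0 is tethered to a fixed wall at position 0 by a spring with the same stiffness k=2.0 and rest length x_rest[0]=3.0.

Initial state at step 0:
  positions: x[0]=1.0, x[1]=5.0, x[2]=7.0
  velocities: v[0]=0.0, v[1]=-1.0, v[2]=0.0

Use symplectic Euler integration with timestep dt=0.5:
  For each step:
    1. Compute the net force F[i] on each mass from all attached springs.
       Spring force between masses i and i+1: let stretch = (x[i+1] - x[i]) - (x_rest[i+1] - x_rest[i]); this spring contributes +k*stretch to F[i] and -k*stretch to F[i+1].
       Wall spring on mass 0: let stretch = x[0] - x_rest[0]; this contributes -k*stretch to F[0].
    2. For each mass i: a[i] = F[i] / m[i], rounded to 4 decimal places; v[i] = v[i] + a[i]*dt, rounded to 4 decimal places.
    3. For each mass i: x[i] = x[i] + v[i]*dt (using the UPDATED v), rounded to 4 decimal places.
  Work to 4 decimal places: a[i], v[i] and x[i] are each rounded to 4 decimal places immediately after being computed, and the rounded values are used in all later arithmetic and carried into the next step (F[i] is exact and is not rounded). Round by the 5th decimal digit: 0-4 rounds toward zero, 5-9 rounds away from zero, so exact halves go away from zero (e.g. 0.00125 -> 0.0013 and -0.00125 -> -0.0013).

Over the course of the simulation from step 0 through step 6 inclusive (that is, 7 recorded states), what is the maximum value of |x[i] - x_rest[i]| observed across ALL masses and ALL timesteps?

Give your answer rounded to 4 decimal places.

Step 0: x=[1.0000 5.0000 7.0000] v=[0.0000 -1.0000 0.0000]
Step 1: x=[1.7500 3.5000 7.5000] v=[1.5000 -3.0000 1.0000]
Step 2: x=[2.5000 3.1250 7.5000] v=[1.5000 -0.7500 0.0000]
Step 3: x=[2.7813 4.6250 6.8125] v=[0.5625 3.0000 -1.3750]
Step 4: x=[2.8282 6.2969 6.5313] v=[0.0937 3.3438 -0.5625]
Step 5: x=[3.0352 6.3517 7.6329] v=[0.4140 0.1095 2.2031]
Step 6: x=[3.3126 5.3888 9.5939] v=[0.5547 -1.9258 3.9219]
Max displacement = 2.8750

Answer: 2.8750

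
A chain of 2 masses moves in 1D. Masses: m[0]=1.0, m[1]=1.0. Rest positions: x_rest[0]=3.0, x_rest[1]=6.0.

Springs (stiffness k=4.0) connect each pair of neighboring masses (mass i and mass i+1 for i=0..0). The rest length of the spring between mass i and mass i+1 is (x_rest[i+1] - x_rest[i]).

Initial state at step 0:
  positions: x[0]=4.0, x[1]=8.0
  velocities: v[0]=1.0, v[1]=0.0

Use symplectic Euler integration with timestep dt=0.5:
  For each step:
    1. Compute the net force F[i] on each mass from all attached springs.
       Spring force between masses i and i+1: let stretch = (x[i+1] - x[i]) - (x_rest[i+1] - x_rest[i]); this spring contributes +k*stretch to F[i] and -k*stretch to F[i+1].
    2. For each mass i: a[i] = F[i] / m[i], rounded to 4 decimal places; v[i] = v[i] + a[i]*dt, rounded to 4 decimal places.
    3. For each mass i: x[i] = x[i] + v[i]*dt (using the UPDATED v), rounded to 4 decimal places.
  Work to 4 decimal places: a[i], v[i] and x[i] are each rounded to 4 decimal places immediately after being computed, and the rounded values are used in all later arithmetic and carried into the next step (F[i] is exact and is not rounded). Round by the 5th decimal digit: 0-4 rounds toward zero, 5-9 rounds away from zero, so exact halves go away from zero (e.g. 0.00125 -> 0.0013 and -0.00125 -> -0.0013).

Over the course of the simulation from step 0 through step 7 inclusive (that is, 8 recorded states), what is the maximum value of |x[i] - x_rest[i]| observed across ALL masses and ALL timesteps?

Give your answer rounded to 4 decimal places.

Answer: 4.0000

Derivation:
Step 0: x=[4.0000 8.0000] v=[1.0000 0.0000]
Step 1: x=[5.5000 7.0000] v=[3.0000 -2.0000]
Step 2: x=[5.5000 7.5000] v=[0.0000 1.0000]
Step 3: x=[4.5000 9.0000] v=[-2.0000 3.0000]
Step 4: x=[5.0000 9.0000] v=[1.0000 0.0000]
Step 5: x=[6.5000 8.0000] v=[3.0000 -2.0000]
Step 6: x=[6.5000 8.5000] v=[0.0000 1.0000]
Step 7: x=[5.5000 10.0000] v=[-2.0000 3.0000]
Max displacement = 4.0000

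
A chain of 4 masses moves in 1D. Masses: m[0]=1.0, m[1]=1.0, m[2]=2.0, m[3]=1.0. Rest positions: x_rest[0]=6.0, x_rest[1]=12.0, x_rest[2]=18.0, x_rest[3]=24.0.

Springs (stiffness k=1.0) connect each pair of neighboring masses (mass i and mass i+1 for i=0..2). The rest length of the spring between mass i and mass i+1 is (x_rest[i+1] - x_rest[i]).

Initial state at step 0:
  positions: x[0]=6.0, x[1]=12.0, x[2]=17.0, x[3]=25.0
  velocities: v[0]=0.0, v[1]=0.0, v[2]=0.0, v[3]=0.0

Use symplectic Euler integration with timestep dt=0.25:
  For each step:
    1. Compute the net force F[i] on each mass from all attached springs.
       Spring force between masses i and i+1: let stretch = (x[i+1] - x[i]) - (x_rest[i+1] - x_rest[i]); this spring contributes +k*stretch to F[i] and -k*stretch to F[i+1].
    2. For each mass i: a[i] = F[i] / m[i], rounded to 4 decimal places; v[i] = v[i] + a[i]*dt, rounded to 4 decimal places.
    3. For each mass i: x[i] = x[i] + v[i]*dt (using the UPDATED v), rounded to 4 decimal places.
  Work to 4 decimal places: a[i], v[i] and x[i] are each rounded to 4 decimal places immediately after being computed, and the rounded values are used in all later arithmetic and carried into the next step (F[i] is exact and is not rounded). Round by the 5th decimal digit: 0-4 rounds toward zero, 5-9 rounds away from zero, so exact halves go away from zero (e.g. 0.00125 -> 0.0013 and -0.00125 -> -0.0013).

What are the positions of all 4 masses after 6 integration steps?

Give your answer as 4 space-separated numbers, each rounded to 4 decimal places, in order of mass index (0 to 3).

Step 0: x=[6.0000 12.0000 17.0000 25.0000] v=[0.0000 0.0000 0.0000 0.0000]
Step 1: x=[6.0000 11.9375 17.0938 24.8750] v=[0.0000 -0.2500 0.3750 -0.5000]
Step 2: x=[5.9961 11.8262 17.2696 24.6387] v=[-0.0156 -0.4453 0.7031 -0.9453]
Step 3: x=[5.9816 11.6907 17.5056 24.3168] v=[-0.0581 -0.5420 0.9438 -1.2876]
Step 4: x=[5.9489 11.5618 17.7727 23.9442] v=[-0.1308 -0.5156 1.0684 -1.4904]
Step 5: x=[5.8920 11.4703 18.0386 23.5609] v=[-0.2276 -0.3661 1.0635 -1.5333]
Step 6: x=[5.8088 11.4407 18.2718 23.2074] v=[-0.3330 -0.1186 0.9328 -1.4139]

Answer: 5.8088 11.4407 18.2718 23.2074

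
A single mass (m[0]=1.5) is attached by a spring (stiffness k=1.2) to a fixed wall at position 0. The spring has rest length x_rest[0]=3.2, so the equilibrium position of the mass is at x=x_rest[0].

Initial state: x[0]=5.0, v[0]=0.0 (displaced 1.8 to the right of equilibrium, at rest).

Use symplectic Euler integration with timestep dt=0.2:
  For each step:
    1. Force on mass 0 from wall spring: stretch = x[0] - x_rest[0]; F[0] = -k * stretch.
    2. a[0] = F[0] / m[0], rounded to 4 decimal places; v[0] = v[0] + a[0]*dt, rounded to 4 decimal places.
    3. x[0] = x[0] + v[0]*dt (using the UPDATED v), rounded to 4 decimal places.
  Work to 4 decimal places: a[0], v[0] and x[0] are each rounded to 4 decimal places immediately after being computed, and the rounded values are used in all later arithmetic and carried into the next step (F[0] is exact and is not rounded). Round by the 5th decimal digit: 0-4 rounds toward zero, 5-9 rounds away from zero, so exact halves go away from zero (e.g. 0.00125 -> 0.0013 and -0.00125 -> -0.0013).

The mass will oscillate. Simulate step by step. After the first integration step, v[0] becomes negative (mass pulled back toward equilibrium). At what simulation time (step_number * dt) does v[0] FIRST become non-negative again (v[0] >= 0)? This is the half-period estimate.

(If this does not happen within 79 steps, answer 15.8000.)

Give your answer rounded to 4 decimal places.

Answer: 3.6000

Derivation:
Step 0: x=[5.0000] v=[0.0000]
Step 1: x=[4.9424] v=[-0.2880]
Step 2: x=[4.8290] v=[-0.5668]
Step 3: x=[4.6635] v=[-0.8274]
Step 4: x=[4.4512] v=[-1.0616]
Step 5: x=[4.1988] v=[-1.2618]
Step 6: x=[3.9145] v=[-1.4216]
Step 7: x=[3.6073] v=[-1.5359]
Step 8: x=[3.2871] v=[-1.6011]
Step 9: x=[2.9641] v=[-1.6150]
Step 10: x=[2.6486] v=[-1.5773]
Step 11: x=[2.3508] v=[-1.4891]
Step 12: x=[2.0802] v=[-1.3532]
Step 13: x=[1.8454] v=[-1.1740]
Step 14: x=[1.6539] v=[-0.9573]
Step 15: x=[1.5119] v=[-0.7099]
Step 16: x=[1.4239] v=[-0.4398]
Step 17: x=[1.3928] v=[-0.1556]
Step 18: x=[1.4195] v=[0.1336]
First v>=0 after going negative at step 18, time=3.6000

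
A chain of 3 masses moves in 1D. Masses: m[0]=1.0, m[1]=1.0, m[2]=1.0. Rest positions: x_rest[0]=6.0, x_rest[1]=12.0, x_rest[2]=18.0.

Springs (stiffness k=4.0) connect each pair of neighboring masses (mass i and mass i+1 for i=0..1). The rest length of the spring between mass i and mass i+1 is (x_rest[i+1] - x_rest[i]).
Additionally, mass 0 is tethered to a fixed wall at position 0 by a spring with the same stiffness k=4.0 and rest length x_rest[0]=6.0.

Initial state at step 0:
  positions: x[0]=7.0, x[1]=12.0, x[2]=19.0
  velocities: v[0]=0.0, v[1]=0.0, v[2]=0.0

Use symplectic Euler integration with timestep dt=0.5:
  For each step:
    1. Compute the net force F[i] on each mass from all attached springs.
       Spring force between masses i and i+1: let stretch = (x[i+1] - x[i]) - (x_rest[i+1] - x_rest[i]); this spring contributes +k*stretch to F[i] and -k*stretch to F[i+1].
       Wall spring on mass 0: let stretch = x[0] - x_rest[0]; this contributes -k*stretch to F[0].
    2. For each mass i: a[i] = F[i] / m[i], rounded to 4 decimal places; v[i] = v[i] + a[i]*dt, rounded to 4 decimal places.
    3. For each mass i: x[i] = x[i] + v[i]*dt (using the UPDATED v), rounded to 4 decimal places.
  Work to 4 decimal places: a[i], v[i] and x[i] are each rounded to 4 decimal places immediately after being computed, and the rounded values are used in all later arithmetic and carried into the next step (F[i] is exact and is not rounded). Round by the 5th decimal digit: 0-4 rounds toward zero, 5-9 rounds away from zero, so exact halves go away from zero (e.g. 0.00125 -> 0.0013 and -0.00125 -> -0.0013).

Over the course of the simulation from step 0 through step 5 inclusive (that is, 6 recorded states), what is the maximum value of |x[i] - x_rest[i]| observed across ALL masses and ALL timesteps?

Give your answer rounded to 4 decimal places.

Step 0: x=[7.0000 12.0000 19.0000] v=[0.0000 0.0000 0.0000]
Step 1: x=[5.0000 14.0000 18.0000] v=[-4.0000 4.0000 -2.0000]
Step 2: x=[7.0000 11.0000 19.0000] v=[4.0000 -6.0000 2.0000]
Step 3: x=[6.0000 12.0000 18.0000] v=[-2.0000 2.0000 -2.0000]
Step 4: x=[5.0000 13.0000 17.0000] v=[-2.0000 2.0000 -2.0000]
Step 5: x=[7.0000 10.0000 18.0000] v=[4.0000 -6.0000 2.0000]
Max displacement = 2.0000

Answer: 2.0000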